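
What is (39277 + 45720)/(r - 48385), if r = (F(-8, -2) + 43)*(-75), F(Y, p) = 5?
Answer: -84997/51985 ≈ -1.6350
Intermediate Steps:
r = -3600 (r = (5 + 43)*(-75) = 48*(-75) = -3600)
(39277 + 45720)/(r - 48385) = (39277 + 45720)/(-3600 - 48385) = 84997/(-51985) = 84997*(-1/51985) = -84997/51985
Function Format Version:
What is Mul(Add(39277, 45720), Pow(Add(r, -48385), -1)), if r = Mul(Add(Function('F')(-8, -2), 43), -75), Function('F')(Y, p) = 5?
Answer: Rational(-84997, 51985) ≈ -1.6350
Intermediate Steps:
r = -3600 (r = Mul(Add(5, 43), -75) = Mul(48, -75) = -3600)
Mul(Add(39277, 45720), Pow(Add(r, -48385), -1)) = Mul(Add(39277, 45720), Pow(Add(-3600, -48385), -1)) = Mul(84997, Pow(-51985, -1)) = Mul(84997, Rational(-1, 51985)) = Rational(-84997, 51985)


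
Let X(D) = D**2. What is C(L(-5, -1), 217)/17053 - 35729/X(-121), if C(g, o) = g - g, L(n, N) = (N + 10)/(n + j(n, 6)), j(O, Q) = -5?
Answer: -35729/14641 ≈ -2.4403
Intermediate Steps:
L(n, N) = (10 + N)/(-5 + n) (L(n, N) = (N + 10)/(n - 5) = (10 + N)/(-5 + n))
C(g, o) = 0
C(L(-5, -1), 217)/17053 - 35729/X(-121) = 0/17053 - 35729/((-121)**2) = 0*(1/17053) - 35729/14641 = 0 - 35729*1/14641 = 0 - 35729/14641 = -35729/14641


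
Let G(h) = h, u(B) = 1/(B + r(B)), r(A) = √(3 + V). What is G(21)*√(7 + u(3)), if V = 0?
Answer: 21*√(22 + 7*√3)/√(3 + √3) ≈ 56.393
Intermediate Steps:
r(A) = √3 (r(A) = √(3 + 0) = √3)
u(B) = 1/(B + √3)
G(21)*√(7 + u(3)) = 21*√(7 + 1/(3 + √3))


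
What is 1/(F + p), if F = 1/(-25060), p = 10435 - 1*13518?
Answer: -25060/77259981 ≈ -0.00032436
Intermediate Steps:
p = -3083 (p = 10435 - 13518 = -3083)
F = -1/25060 ≈ -3.9904e-5
1/(F + p) = 1/(-1/25060 - 3083) = 1/(-77259981/25060) = -25060/77259981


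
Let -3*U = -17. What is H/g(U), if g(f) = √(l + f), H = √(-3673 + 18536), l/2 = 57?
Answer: √16007451/359 ≈ 11.145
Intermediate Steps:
U = 17/3 (U = -⅓*(-17) = 17/3 ≈ 5.6667)
l = 114 (l = 2*57 = 114)
H = √14863 ≈ 121.91
g(f) = √(114 + f)
H/g(U) = √14863/(√(114 + 17/3)) = √14863/(√(359/3)) = √14863/((√1077/3)) = √14863*(√1077/359) = √16007451/359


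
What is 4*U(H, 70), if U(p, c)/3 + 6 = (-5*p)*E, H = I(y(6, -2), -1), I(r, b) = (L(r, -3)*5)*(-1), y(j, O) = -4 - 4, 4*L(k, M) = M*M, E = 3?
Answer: 1953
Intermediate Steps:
L(k, M) = M²/4 (L(k, M) = (M*M)/4 = M²/4)
y(j, O) = -8
I(r, b) = -45/4 (I(r, b) = (((¼)*(-3)²)*5)*(-1) = (((¼)*9)*5)*(-1) = ((9/4)*5)*(-1) = (45/4)*(-1) = -45/4)
H = -45/4 ≈ -11.250
U(p, c) = -18 - 45*p (U(p, c) = -18 + 3*(-5*p*3) = -18 + 3*(-15*p) = -18 - 45*p)
4*U(H, 70) = 4*(-18 - 45*(-45/4)) = 4*(-18 + 2025/4) = 4*(1953/4) = 1953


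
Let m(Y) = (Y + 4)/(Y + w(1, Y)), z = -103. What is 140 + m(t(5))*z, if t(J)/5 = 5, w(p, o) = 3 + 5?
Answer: 1633/33 ≈ 49.485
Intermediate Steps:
w(p, o) = 8
t(J) = 25 (t(J) = 5*5 = 25)
m(Y) = (4 + Y)/(8 + Y) (m(Y) = (Y + 4)/(Y + 8) = (4 + Y)/(8 + Y))
140 + m(t(5))*z = 140 + ((4 + 25)/(8 + 25))*(-103) = 140 + (29/33)*(-103) = 140 - 2987/33 = 1633/33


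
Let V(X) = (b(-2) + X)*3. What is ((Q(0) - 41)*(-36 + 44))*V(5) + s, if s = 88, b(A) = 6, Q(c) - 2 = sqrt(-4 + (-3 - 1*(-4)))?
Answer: -10208 + 264*I*sqrt(3) ≈ -10208.0 + 457.26*I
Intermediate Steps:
Q(c) = 2 + I*sqrt(3) (Q(c) = 2 + sqrt(-4 + (-3 - 1*(-4))) = 2 + sqrt(-4 + (-3 + 4)) = 2 + sqrt(-4 + 1) = 2 + sqrt(-3) = 2 + I*sqrt(3))
V(X) = 18 + 3*X (V(X) = (6 + X)*3 = 18 + 3*X)
((Q(0) - 41)*(-36 + 44))*V(5) + s = (((2 + I*sqrt(3)) - 41)*(-36 + 44))*(18 + 3*5) + 88 = ((-39 + I*sqrt(3))*8)*(18 + 15) + 88 = (-312 + 8*I*sqrt(3))*33 + 88 = (-10296 + 264*I*sqrt(3)) + 88 = -10208 + 264*I*sqrt(3)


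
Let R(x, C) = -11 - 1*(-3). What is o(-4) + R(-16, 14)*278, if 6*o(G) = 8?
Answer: -6668/3 ≈ -2222.7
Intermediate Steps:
o(G) = 4/3 (o(G) = (⅙)*8 = 4/3)
R(x, C) = -8 (R(x, C) = -11 + 3 = -8)
o(-4) + R(-16, 14)*278 = 4/3 - 8*278 = 4/3 - 2224 = -6668/3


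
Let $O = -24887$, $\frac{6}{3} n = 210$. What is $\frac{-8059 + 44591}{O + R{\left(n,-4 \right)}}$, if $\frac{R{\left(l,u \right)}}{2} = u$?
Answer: $- \frac{36532}{24895} \approx -1.4674$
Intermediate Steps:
$n = 105$ ($n = \frac{1}{2} \cdot 210 = 105$)
$R{\left(l,u \right)} = 2 u$
$\frac{-8059 + 44591}{O + R{\left(n,-4 \right)}} = \frac{-8059 + 44591}{-24887 + 2 \left(-4\right)} = \frac{36532}{-24887 - 8} = \frac{36532}{-24895} = 36532 \left(- \frac{1}{24895}\right) = - \frac{36532}{24895}$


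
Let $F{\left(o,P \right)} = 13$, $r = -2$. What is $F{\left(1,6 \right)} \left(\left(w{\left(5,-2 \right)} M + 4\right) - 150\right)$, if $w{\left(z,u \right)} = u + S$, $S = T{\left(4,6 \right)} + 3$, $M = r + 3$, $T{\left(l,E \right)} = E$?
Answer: $-1807$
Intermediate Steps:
$M = 1$ ($M = -2 + 3 = 1$)
$S = 9$ ($S = 6 + 3 = 9$)
$w{\left(z,u \right)} = 9 + u$ ($w{\left(z,u \right)} = u + 9 = 9 + u$)
$F{\left(1,6 \right)} \left(\left(w{\left(5,-2 \right)} M + 4\right) - 150\right) = 13 \left(\left(\left(9 - 2\right) 1 + 4\right) - 150\right) = 13 \left(\left(7 \cdot 1 + 4\right) - 150\right) = 13 \left(\left(7 + 4\right) - 150\right) = 13 \left(11 - 150\right) = 13 \left(-139\right) = -1807$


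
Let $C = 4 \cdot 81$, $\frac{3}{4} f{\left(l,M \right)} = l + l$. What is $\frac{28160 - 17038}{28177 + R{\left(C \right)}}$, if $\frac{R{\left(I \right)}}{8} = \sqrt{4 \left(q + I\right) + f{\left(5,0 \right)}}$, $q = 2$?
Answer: $\frac{49481778}{125346161} - \frac{355904 \sqrt{741}}{2381577059} \approx 0.39069$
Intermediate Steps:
$f{\left(l,M \right)} = \frac{8 l}{3}$ ($f{\left(l,M \right)} = \frac{4 \left(l + l\right)}{3} = \frac{4 \cdot 2 l}{3} = \frac{8 l}{3}$)
$C = 324$
$R{\left(I \right)} = 8 \sqrt{\frac{64}{3} + 4 I}$ ($R{\left(I \right)} = 8 \sqrt{4 \left(2 + I\right) + \frac{8}{3} \cdot 5} = 8 \sqrt{\left(8 + 4 I\right) + \frac{40}{3}} = 8 \sqrt{\frac{64}{3} + 4 I}$)
$\frac{28160 - 17038}{28177 + R{\left(C \right)}} = \frac{28160 - 17038}{28177 + \frac{16 \sqrt{48 + 9 \cdot 324}}{3}} = \frac{28160 - 17038}{28177 + \frac{16 \sqrt{48 + 2916}}{3}} = \frac{28160 - 17038}{28177 + \frac{16 \sqrt{2964}}{3}} = \frac{11122}{28177 + \frac{16 \cdot 2 \sqrt{741}}{3}} = \frac{11122}{28177 + \frac{32 \sqrt{741}}{3}}$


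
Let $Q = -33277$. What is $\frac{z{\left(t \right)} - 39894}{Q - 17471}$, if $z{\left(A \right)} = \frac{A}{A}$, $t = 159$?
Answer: $\frac{39893}{50748} \approx 0.7861$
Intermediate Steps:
$z{\left(A \right)} = 1$
$\frac{z{\left(t \right)} - 39894}{Q - 17471} = \frac{1 - 39894}{-33277 - 17471} = - \frac{39893}{-50748} = \left(-39893\right) \left(- \frac{1}{50748}\right) = \frac{39893}{50748}$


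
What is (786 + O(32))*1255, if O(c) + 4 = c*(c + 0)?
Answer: 2266530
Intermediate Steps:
O(c) = -4 + c**2 (O(c) = -4 + c*(c + 0) = -4 + c*c = -4 + c**2)
(786 + O(32))*1255 = (786 + (-4 + 32**2))*1255 = (786 + (-4 + 1024))*1255 = (786 + 1020)*1255 = 1806*1255 = 2266530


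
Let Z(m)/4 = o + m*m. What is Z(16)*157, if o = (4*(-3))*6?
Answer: 115552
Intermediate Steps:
o = -72 (o = -12*6 = -72)
Z(m) = -288 + 4*m² (Z(m) = 4*(-72 + m*m) = 4*(-72 + m²) = -288 + 4*m²)
Z(16)*157 = (-288 + 4*16²)*157 = (-288 + 4*256)*157 = (-288 + 1024)*157 = 736*157 = 115552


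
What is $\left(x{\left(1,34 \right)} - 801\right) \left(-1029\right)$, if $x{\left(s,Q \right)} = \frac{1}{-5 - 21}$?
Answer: $\frac{21430983}{26} \approx 8.2427 \cdot 10^{5}$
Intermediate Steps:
$x{\left(s,Q \right)} = - \frac{1}{26}$ ($x{\left(s,Q \right)} = \frac{1}{-26} = - \frac{1}{26}$)
$\left(x{\left(1,34 \right)} - 801\right) \left(-1029\right) = \left(- \frac{1}{26} - 801\right) \left(-1029\right) = \left(- \frac{20827}{26}\right) \left(-1029\right) = \frac{21430983}{26}$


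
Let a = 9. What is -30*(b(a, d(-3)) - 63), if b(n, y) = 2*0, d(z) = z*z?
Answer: 1890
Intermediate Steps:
d(z) = z**2
b(n, y) = 0
-30*(b(a, d(-3)) - 63) = -30*(0 - 63) = -30*(-63) = 1890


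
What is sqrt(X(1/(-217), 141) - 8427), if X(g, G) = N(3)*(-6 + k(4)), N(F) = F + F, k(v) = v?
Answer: I*sqrt(8439) ≈ 91.864*I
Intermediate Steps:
N(F) = 2*F
X(g, G) = -12 (X(g, G) = (2*3)*(-6 + 4) = 6*(-2) = -12)
sqrt(X(1/(-217), 141) - 8427) = sqrt(-12 - 8427) = sqrt(-8439) = I*sqrt(8439)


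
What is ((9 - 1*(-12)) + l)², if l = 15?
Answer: 1296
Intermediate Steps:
((9 - 1*(-12)) + l)² = ((9 - 1*(-12)) + 15)² = ((9 + 12) + 15)² = (21 + 15)² = 36² = 1296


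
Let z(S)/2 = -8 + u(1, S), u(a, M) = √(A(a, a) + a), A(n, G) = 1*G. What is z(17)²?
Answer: 264 - 64*√2 ≈ 173.49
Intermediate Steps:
A(n, G) = G
u(a, M) = √2*√a (u(a, M) = √(a + a) = √(2*a) = √2*√a)
z(S) = -16 + 2*√2 (z(S) = 2*(-8 + √2*√1) = 2*(-8 + √2*1) = 2*(-8 + √2) = -16 + 2*√2)
z(17)² = (-16 + 2*√2)²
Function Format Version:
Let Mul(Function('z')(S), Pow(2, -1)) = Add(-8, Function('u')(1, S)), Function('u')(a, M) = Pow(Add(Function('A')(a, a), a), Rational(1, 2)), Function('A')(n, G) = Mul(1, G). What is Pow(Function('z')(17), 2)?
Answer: Add(264, Mul(-64, Pow(2, Rational(1, 2)))) ≈ 173.49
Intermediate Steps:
Function('A')(n, G) = G
Function('u')(a, M) = Mul(Pow(2, Rational(1, 2)), Pow(a, Rational(1, 2))) (Function('u')(a, M) = Pow(Add(a, a), Rational(1, 2)) = Pow(Mul(2, a), Rational(1, 2)) = Mul(Pow(2, Rational(1, 2)), Pow(a, Rational(1, 2))))
Function('z')(S) = Add(-16, Mul(2, Pow(2, Rational(1, 2)))) (Function('z')(S) = Mul(2, Add(-8, Mul(Pow(2, Rational(1, 2)), Pow(1, Rational(1, 2))))) = Mul(2, Add(-8, Mul(Pow(2, Rational(1, 2)), 1))) = Mul(2, Add(-8, Pow(2, Rational(1, 2)))) = Add(-16, Mul(2, Pow(2, Rational(1, 2)))))
Pow(Function('z')(17), 2) = Pow(Add(-16, Mul(2, Pow(2, Rational(1, 2)))), 2)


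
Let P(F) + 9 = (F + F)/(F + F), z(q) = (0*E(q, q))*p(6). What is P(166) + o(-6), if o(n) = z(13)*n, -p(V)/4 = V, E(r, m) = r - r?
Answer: -8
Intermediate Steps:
E(r, m) = 0
p(V) = -4*V
z(q) = 0 (z(q) = (0*0)*(-4*6) = 0*(-24) = 0)
P(F) = -8 (P(F) = -9 + (F + F)/(F + F) = -9 + (2*F)/((2*F)) = -9 + (2*F)*(1/(2*F)) = -9 + 1 = -8)
o(n) = 0 (o(n) = 0*n = 0)
P(166) + o(-6) = -8 + 0 = -8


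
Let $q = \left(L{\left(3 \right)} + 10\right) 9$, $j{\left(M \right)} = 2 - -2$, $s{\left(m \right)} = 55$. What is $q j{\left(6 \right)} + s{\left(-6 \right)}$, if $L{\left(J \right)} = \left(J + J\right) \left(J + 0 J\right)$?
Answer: $1063$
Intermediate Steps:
$j{\left(M \right)} = 4$ ($j{\left(M \right)} = 2 + 2 = 4$)
$L{\left(J \right)} = 2 J^{2}$ ($L{\left(J \right)} = 2 J \left(J + 0\right) = 2 J J = 2 J^{2}$)
$q = 252$ ($q = \left(2 \cdot 3^{2} + 10\right) 9 = \left(2 \cdot 9 + 10\right) 9 = \left(18 + 10\right) 9 = 28 \cdot 9 = 252$)
$q j{\left(6 \right)} + s{\left(-6 \right)} = 252 \cdot 4 + 55 = 1008 + 55 = 1063$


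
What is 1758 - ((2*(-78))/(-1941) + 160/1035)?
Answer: 235415714/133929 ≈ 1757.8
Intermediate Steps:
1758 - ((2*(-78))/(-1941) + 160/1035) = 1758 - (-156*(-1/1941) + 160*(1/1035)) = 1758 - (52/647 + 32/207) = 1758 - 1*31468/133929 = 1758 - 31468/133929 = 235415714/133929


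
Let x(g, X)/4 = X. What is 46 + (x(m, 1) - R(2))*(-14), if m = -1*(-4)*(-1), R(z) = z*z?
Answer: 46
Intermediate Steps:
R(z) = z**2
m = -4 (m = 4*(-1) = -4)
x(g, X) = 4*X
46 + (x(m, 1) - R(2))*(-14) = 46 + (4*1 - 1*2**2)*(-14) = 46 + (4 - 1*4)*(-14) = 46 + (4 - 4)*(-14) = 46 + 0*(-14) = 46 + 0 = 46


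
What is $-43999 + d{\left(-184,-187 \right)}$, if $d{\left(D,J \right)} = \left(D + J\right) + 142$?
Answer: $-44228$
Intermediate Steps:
$d{\left(D,J \right)} = 142 + D + J$
$-43999 + d{\left(-184,-187 \right)} = -43999 - 229 = -44228$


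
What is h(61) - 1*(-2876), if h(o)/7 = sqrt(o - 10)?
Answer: 2876 + 7*sqrt(51) ≈ 2926.0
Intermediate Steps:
h(o) = 7*sqrt(-10 + o) (h(o) = 7*sqrt(o - 10) = 7*sqrt(-10 + o))
h(61) - 1*(-2876) = 7*sqrt(-10 + 61) - 1*(-2876) = 7*sqrt(51) + 2876 = 2876 + 7*sqrt(51)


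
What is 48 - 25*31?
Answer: -727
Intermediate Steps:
48 - 25*31 = 48 - 775 = -727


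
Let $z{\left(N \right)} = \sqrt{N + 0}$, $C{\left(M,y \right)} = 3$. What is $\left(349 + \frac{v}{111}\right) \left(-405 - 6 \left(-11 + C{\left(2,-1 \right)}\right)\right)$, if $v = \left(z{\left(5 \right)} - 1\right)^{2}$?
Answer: $- \frac{4610655}{37} + \frac{238 \sqrt{5}}{37} \approx -1.246 \cdot 10^{5}$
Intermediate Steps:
$z{\left(N \right)} = \sqrt{N}$
$v = \left(-1 + \sqrt{5}\right)^{2}$ ($v = \left(\sqrt{5} - 1\right)^{2} = \left(-1 + \sqrt{5}\right)^{2} \approx 1.5279$)
$\left(349 + \frac{v}{111}\right) \left(-405 - 6 \left(-11 + C{\left(2,-1 \right)}\right)\right) = \left(349 + \frac{\left(1 - \sqrt{5}\right)^{2}}{111}\right) \left(-405 - 6 \left(-11 + 3\right)\right) = \left(349 + \left(1 - \sqrt{5}\right)^{2} \cdot \frac{1}{111}\right) \left(-405 - -48\right) = \left(349 + \frac{\left(1 - \sqrt{5}\right)^{2}}{111}\right) \left(-405 + 48\right) = \left(349 + \frac{\left(1 - \sqrt{5}\right)^{2}}{111}\right) \left(-357\right) = -124593 - \frac{119 \left(1 - \sqrt{5}\right)^{2}}{37}$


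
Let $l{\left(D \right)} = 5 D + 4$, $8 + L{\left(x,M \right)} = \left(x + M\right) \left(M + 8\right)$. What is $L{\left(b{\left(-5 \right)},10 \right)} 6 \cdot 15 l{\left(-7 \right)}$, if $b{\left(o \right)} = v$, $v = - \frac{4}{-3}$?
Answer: $-546840$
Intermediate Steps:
$v = \frac{4}{3}$ ($v = \left(-4\right) \left(- \frac{1}{3}\right) = \frac{4}{3} \approx 1.3333$)
$b{\left(o \right)} = \frac{4}{3}$
$L{\left(x,M \right)} = -8 + \left(8 + M\right) \left(M + x\right)$ ($L{\left(x,M \right)} = -8 + \left(x + M\right) \left(M + 8\right) = -8 + \left(M + x\right) \left(8 + M\right) = -8 + \left(8 + M\right) \left(M + x\right)$)
$l{\left(D \right)} = 4 + 5 D$
$L{\left(b{\left(-5 \right)},10 \right)} 6 \cdot 15 l{\left(-7 \right)} = \left(-8 + 10^{2} + 8 \cdot 10 + 8 \cdot \frac{4}{3} + 10 \cdot \frac{4}{3}\right) 6 \cdot 15 \left(4 + 5 \left(-7\right)\right) = \left(-8 + 100 + 80 + \frac{32}{3} + \frac{40}{3}\right) 90 \left(4 - 35\right) = 196 \cdot 90 \left(-31\right) = 17640 \left(-31\right) = -546840$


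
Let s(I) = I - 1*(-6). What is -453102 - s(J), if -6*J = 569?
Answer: -2718079/6 ≈ -4.5301e+5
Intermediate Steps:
J = -569/6 (J = -⅙*569 = -569/6 ≈ -94.833)
s(I) = 6 + I (s(I) = I + 6 = 6 + I)
-453102 - s(J) = -453102 - (6 - 569/6) = -453102 - 1*(-533/6) = -453102 + 533/6 = -2718079/6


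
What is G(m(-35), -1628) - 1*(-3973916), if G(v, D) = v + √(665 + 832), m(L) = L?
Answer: 3973881 + √1497 ≈ 3.9739e+6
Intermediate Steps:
G(v, D) = v + √1497
G(m(-35), -1628) - 1*(-3973916) = (-35 + √1497) - 1*(-3973916) = (-35 + √1497) + 3973916 = 3973881 + √1497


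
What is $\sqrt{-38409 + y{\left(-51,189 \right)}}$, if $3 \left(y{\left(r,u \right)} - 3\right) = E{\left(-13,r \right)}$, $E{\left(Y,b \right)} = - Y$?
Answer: $\frac{i \sqrt{345615}}{3} \approx 195.96 i$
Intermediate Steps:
$y{\left(r,u \right)} = \frac{22}{3}$ ($y{\left(r,u \right)} = 3 + \frac{\left(-1\right) \left(-13\right)}{3} = 3 + \frac{1}{3} \cdot 13 = 3 + \frac{13}{3} = \frac{22}{3}$)
$\sqrt{-38409 + y{\left(-51,189 \right)}} = \sqrt{-38409 + \frac{22}{3}} = \sqrt{- \frac{115205}{3}} = \frac{i \sqrt{345615}}{3}$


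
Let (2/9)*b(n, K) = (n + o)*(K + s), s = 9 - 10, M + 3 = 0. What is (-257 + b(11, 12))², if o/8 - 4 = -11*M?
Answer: 892754641/4 ≈ 2.2319e+8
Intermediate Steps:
M = -3 (M = -3 + 0 = -3)
o = 296 (o = 32 + 8*(-11*(-3)) = 32 + 8*33 = 32 + 264 = 296)
s = -1
b(n, K) = 9*(-1 + K)*(296 + n)/2 (b(n, K) = 9*((n + 296)*(K - 1))/2 = 9*((296 + n)*(-1 + K))/2 = 9*((-1 + K)*(296 + n))/2 = 9*(-1 + K)*(296 + n)/2)
(-257 + b(11, 12))² = (-257 + (-1332 + 1332*12 - 9/2*11 + (9/2)*12*11))² = (-257 + (-1332 + 15984 - 99/2 + 594))² = (-257 + 30393/2)² = (29879/2)² = 892754641/4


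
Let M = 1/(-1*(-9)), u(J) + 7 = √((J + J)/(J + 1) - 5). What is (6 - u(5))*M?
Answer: 13/9 - I*√30/27 ≈ 1.4444 - 0.20286*I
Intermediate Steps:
u(J) = -7 + √(-5 + 2*J/(1 + J)) (u(J) = -7 + √((J + J)/(J + 1) - 5) = -7 + √((2*J)/(1 + J) - 5) = -7 + √(2*J/(1 + J) - 5) = -7 + √(-5 + 2*J/(1 + J)))
M = ⅑ (M = 1/9 = ⅑ ≈ 0.11111)
(6 - u(5))*M = (6 - (-7 + √((-5 - 3*5)/(1 + 5))))*(⅑) = (6 - (-7 + √((-5 - 15)/6)))*(⅑) = (6 - (-7 + √((⅙)*(-20))))*(⅑) = (6 - (-7 + √(-10/3)))*(⅑) = (6 - (-7 + I*√30/3))*(⅑) = (6 + (7 - I*√30/3))*(⅑) = (13 - I*√30/3)*(⅑) = 13/9 - I*√30/27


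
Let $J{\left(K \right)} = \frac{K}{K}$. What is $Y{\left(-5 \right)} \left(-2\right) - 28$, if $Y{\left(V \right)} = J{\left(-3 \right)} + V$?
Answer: $-20$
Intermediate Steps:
$J{\left(K \right)} = 1$
$Y{\left(V \right)} = 1 + V$
$Y{\left(-5 \right)} \left(-2\right) - 28 = \left(1 - 5\right) \left(-2\right) - 28 = \left(-4\right) \left(-2\right) - 28 = 8 - 28 = -20$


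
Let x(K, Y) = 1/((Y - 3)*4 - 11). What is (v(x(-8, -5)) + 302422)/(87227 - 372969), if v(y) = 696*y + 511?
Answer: -13025423/12286906 ≈ -1.0601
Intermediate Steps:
x(K, Y) = 1/(-23 + 4*Y) (x(K, Y) = 1/((-3 + Y)*4 - 11) = 1/((-12 + 4*Y) - 11) = 1/(-23 + 4*Y))
v(y) = 511 + 696*y
(v(x(-8, -5)) + 302422)/(87227 - 372969) = ((511 + 696/(-23 + 4*(-5))) + 302422)/(87227 - 372969) = ((511 + 696/(-23 - 20)) + 302422)/(-285742) = ((511 + 696/(-43)) + 302422)*(-1/285742) = ((511 + 696*(-1/43)) + 302422)*(-1/285742) = ((511 - 696/43) + 302422)*(-1/285742) = (21277/43 + 302422)*(-1/285742) = (13025423/43)*(-1/285742) = -13025423/12286906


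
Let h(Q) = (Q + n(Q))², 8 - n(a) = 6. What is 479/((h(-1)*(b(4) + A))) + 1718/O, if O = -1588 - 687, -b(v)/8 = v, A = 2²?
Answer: -23221/1300 ≈ -17.862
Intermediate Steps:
n(a) = 2 (n(a) = 8 - 1*6 = 8 - 6 = 2)
A = 4
b(v) = -8*v
h(Q) = (2 + Q)² (h(Q) = (Q + 2)² = (2 + Q)²)
O = -2275
479/((h(-1)*(b(4) + A))) + 1718/O = 479/(((2 - 1)²*(-8*4 + 4))) + 1718/(-2275) = 479/((1²*(-32 + 4))) + 1718*(-1/2275) = 479/((1*(-28))) - 1718/2275 = 479/(-28) - 1718/2275 = 479*(-1/28) - 1718/2275 = -479/28 - 1718/2275 = -23221/1300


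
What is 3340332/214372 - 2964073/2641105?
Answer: 2046688322426/141544740265 ≈ 14.460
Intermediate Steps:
3340332/214372 - 2964073/2641105 = 3340332*(1/214372) - 2964073*1/2641105 = 835083/53593 - 2964073/2641105 = 2046688322426/141544740265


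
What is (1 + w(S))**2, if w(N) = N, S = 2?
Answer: 9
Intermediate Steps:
(1 + w(S))**2 = (1 + 2)**2 = 3**2 = 9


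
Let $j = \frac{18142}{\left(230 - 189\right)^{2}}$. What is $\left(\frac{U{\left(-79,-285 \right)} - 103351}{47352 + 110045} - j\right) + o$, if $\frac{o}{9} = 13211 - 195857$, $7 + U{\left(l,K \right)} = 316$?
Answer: $- \frac{434930498927574}{264584357} \approx -1.6438 \cdot 10^{6}$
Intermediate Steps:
$U{\left(l,K \right)} = 309$ ($U{\left(l,K \right)} = -7 + 316 = 309$)
$o = -1643814$ ($o = 9 \left(13211 - 195857\right) = 9 \left(-182646\right) = -1643814$)
$j = \frac{18142}{1681}$ ($j = \frac{18142}{41^{2}} = \frac{18142}{1681} \approx 10.792$)
$\left(\frac{U{\left(-79,-285 \right)} - 103351}{47352 + 110045} - j\right) + o = \left(\frac{309 - 103351}{47352 + 110045} - \frac{18142}{1681}\right) - 1643814 = \left(- \frac{103042}{157397} - \frac{18142}{1681}\right) - 1643814 = - \frac{3028709976}{264584357} - 1643814 = - \frac{434930498927574}{264584357}$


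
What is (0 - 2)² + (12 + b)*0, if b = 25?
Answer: 4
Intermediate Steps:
(0 - 2)² + (12 + b)*0 = (0 - 2)² + (12 + 25)*0 = (-2)² + 37*0 = 4 + 0 = 4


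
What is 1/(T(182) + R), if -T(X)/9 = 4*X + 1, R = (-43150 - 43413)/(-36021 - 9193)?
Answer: -45214/296562491 ≈ -0.00015246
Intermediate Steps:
R = 86563/45214 (R = -86563/(-45214) = -86563*(-1/45214) = 86563/45214 ≈ 1.9145)
T(X) = -9 - 36*X (T(X) = -9*(4*X + 1) = -9*(1 + 4*X) = -9 - 36*X)
1/(T(182) + R) = 1/((-9 - 36*182) + 86563/45214) = 1/((-9 - 6552) + 86563/45214) = 1/(-6561 + 86563/45214) = 1/(-296562491/45214) = -45214/296562491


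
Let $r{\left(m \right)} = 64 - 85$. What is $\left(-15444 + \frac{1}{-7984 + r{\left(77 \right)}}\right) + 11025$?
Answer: $- \frac{35374096}{8005} \approx -4419.0$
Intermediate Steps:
$r{\left(m \right)} = -21$ ($r{\left(m \right)} = 64 - 85 = -21$)
$\left(-15444 + \frac{1}{-7984 + r{\left(77 \right)}}\right) + 11025 = \left(-15444 + \frac{1}{-7984 - 21}\right) + 11025 = \left(-15444 + \frac{1}{-8005}\right) + 11025 = \left(-15444 - \frac{1}{8005}\right) + 11025 = - \frac{123629221}{8005} + 11025 = - \frac{35374096}{8005}$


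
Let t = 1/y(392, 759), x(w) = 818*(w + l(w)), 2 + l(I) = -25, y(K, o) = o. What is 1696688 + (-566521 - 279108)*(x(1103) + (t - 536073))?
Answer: -220850036522482/759 ≈ -2.9098e+11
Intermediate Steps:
l(I) = -27 (l(I) = -2 - 25 = -27)
x(w) = -22086 + 818*w (x(w) = 818*(w - 27) = 818*(-27 + w) = -22086 + 818*w)
t = 1/759 ≈ 0.0013175
1696688 + (-566521 - 279108)*(x(1103) + (t - 536073)) = 1696688 + (-566521 - 279108)*((-22086 + 818*1103) + (1/759 - 536073)) = 1696688 - 845629*((-22086 + 902254) - 406879406/759) = 1696688 - 845629*(880168 - 406879406/759) = 1696688 - 845629*261168106/759 = 1696688 - 220851324308674/759 = -220850036522482/759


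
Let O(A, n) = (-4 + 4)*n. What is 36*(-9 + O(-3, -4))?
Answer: -324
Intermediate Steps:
O(A, n) = 0 (O(A, n) = 0*n = 0)
36*(-9 + O(-3, -4)) = 36*(-9 + 0) = 36*(-9) = -324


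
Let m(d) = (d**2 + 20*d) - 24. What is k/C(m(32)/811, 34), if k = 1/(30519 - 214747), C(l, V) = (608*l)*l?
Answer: -657721/301263774310400 ≈ -2.1832e-9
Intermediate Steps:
m(d) = -24 + d**2 + 20*d
C(l, V) = 608*l**2
k = -1/184228 (k = 1/(-184228) = -1/184228 ≈ -5.4281e-6)
k/C(m(32)/811, 34) = -657721/(608*(-24 + 32**2 + 20*32)**2)/184228 = -657721/(608*(-24 + 1024 + 640)**2)/184228 = -1/(184228*(608*(1640*(1/811))**2)) = -1/(184228*(608*(1640/811)**2)) = -1/(184228*(608*(2689600/657721))) = -1/(184228*1635276800/657721) = -1/184228*657721/1635276800 = -657721/301263774310400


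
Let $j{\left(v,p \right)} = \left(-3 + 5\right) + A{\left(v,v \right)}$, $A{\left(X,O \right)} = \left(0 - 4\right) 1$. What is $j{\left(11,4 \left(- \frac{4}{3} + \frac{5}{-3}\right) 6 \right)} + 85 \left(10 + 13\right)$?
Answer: $1953$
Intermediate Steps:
$A{\left(X,O \right)} = -4$ ($A{\left(X,O \right)} = \left(-4\right) 1 = -4$)
$j{\left(v,p \right)} = -2$ ($j{\left(v,p \right)} = \left(-3 + 5\right) - 4 = 2 - 4 = -2$)
$j{\left(11,4 \left(- \frac{4}{3} + \frac{5}{-3}\right) 6 \right)} + 85 \left(10 + 13\right) = -2 + 85 \left(10 + 13\right) = -2 + 85 \cdot 23 = -2 + 1955 = 1953$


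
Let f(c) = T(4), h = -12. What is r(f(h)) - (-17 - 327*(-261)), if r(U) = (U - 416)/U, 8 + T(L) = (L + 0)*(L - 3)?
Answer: -85225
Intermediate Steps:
T(L) = -8 + L*(-3 + L) (T(L) = -8 + (L + 0)*(L - 3) = -8 + L*(-3 + L))
f(c) = -4 (f(c) = -8 + 4² - 3*4 = -8 + 16 - 12 = -4)
r(U) = (-416 + U)/U
r(f(h)) - (-17 - 327*(-261)) = (-416 - 4)/(-4) - (-17 - 327*(-261)) = -¼*(-420) - (-17 + 85347) = 105 - 1*85330 = 105 - 85330 = -85225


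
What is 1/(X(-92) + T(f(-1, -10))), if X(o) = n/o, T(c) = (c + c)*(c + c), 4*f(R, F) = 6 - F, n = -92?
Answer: 1/65 ≈ 0.015385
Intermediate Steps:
f(R, F) = 3/2 - F/4 (f(R, F) = (6 - F)/4 = 3/2 - F/4)
T(c) = 4*c² (T(c) = (2*c)*(2*c) = 4*c²)
X(o) = -92/o
1/(X(-92) + T(f(-1, -10))) = 1/(-92/(-92) + 4*(3/2 - ¼*(-10))²) = 1/(-92*(-1/92) + 4*(3/2 + 5/2)²) = 1/(1 + 4*4²) = 1/(1 + 4*16) = 1/(1 + 64) = 1/65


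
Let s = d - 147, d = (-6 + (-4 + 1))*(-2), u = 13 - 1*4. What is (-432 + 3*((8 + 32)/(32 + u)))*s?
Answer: 2269368/41 ≈ 55350.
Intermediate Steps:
u = 9 (u = 13 - 4 = 9)
d = 18 (d = (-6 - 3)*(-2) = -9*(-2) = 18)
s = -129 (s = 18 - 147 = -129)
(-432 + 3*((8 + 32)/(32 + u)))*s = (-432 + 3*((8 + 32)/(32 + 9)))*(-129) = (-432 + 3*(40/41))*(-129) = (-432 + 120/41)*(-129) = -17592/41*(-129) = 2269368/41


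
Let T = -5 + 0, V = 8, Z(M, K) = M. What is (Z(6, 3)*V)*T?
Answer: -240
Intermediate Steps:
T = -5
(Z(6, 3)*V)*T = (6*8)*(-5) = 48*(-5) = -240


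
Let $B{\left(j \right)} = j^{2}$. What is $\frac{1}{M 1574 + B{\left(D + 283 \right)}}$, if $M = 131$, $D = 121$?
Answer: $\frac{1}{369410} \approx 2.707 \cdot 10^{-6}$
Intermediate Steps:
$\frac{1}{M 1574 + B{\left(D + 283 \right)}} = \frac{1}{131 \cdot 1574 + \left(121 + 283\right)^{2}} = \frac{1}{206194 + 404^{2}} = \frac{1}{206194 + 163216} = \frac{1}{369410}$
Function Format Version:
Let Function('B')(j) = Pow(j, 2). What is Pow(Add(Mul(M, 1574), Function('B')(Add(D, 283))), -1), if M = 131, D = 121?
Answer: Rational(1, 369410) ≈ 2.7070e-6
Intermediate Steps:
Pow(Add(Mul(M, 1574), Function('B')(Add(D, 283))), -1) = Pow(Add(Mul(131, 1574), Pow(Add(121, 283), 2)), -1) = Pow(Add(206194, Pow(404, 2)), -1) = Pow(Add(206194, 163216), -1) = Pow(369410, -1) = Rational(1, 369410)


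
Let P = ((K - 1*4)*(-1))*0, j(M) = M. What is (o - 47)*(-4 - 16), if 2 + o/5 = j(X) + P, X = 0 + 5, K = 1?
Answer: 640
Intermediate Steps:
X = 5
P = 0 (P = ((1 - 1*4)*(-1))*0 = ((1 - 4)*(-1))*0 = -3*(-1)*0 = 3*0 = 0)
o = 15 (o = -10 + 5*(5 + 0) = -10 + 5*5 = -10 + 25 = 15)
(o - 47)*(-4 - 16) = (15 - 47)*(-4 - 16) = -32*(-20) = 640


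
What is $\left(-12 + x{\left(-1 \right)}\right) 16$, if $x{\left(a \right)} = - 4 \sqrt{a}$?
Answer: $-192 - 64 i \approx -192.0 - 64.0 i$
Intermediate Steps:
$\left(-12 + x{\left(-1 \right)}\right) 16 = \left(-12 - 4 \sqrt{-1}\right) 16 = \left(-12 - 4 i\right) 16 = -192 - 64 i$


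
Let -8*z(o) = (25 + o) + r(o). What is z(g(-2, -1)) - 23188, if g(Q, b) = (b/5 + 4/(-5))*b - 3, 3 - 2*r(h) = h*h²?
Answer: -371065/16 ≈ -23192.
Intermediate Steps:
r(h) = 3/2 - h³/2 (r(h) = 3/2 - h*h²/2 = 3/2 - h³/2)
g(Q, b) = -3 + b*(-⅘ + b/5) (g(Q, b) = (b*(⅕) + 4*(-⅕))*b - 3 = (b/5 - ⅘)*b - 3 = (-⅘ + b/5)*b - 3 = b*(-⅘ + b/5) - 3 = -3 + b*(-⅘ + b/5))
z(o) = -53/16 - o/8 + o³/16 (z(o) = -((25 + o) + (3/2 - o³/2))/8 = -(53/2 + o - o³/2)/8 = -53/16 - o/8 + o³/16)
z(g(-2, -1)) - 23188 = (-53/16 - (-3 - ⅘*(-1) + (⅕)*(-1)²)/8 + (-3 - ⅘*(-1) + (⅕)*(-1)²)³/16) - 23188 = (-53/16 - (-3 + ⅘ + (⅕)*1)/8 + (-3 + ⅘ + (⅕)*1)³/16) - 23188 = (-53/16 - (-3 + ⅘ + ⅕)/8 + (-3 + ⅘ + ⅕)³/16) - 23188 = (-53/16 - ⅛*(-2) + (1/16)*(-2)³) - 23188 = (-53/16 + ¼ + (1/16)*(-8)) - 23188 = (-53/16 + ¼ - ½) - 23188 = -57/16 - 23188 = -371065/16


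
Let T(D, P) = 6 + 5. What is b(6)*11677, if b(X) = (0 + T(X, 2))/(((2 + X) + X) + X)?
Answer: 128447/20 ≈ 6422.4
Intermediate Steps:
T(D, P) = 11
b(X) = 11/(2 + 3*X) (b(X) = (0 + 11)/(((2 + X) + X) + X) = 11/((2 + 2*X) + X) = 11/(2 + 3*X))
b(6)*11677 = (11/(2 + 3*6))*11677 = (11/(2 + 18))*11677 = (11/20)*11677 = 128447/20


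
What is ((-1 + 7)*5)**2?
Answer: 900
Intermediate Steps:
((-1 + 7)*5)**2 = (6*5)**2 = 30**2 = 900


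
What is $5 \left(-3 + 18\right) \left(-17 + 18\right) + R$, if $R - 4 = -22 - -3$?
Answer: $60$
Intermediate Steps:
$R = -15$ ($R = 4 - 19 = -15$)
$5 \left(-3 + 18\right) \left(-17 + 18\right) + R = 5 \left(-3 + 18\right) \left(-17 + 18\right) - 15 = 5 \cdot 15 \cdot 1 - 15 = 5 \cdot 15 - 15 = 75 - 15 = 60$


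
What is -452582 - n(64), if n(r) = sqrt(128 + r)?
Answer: -452582 - 8*sqrt(3) ≈ -4.5260e+5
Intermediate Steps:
-452582 - n(64) = -452582 - sqrt(128 + 64) = -452582 - sqrt(192) = -452582 - 8*sqrt(3)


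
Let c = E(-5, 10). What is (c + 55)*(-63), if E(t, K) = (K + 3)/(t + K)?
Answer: -18144/5 ≈ -3628.8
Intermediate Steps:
E(t, K) = (3 + K)/(K + t)
c = 13/5 (c = (3 + 10)/(10 - 5) = 13/5 ≈ 2.6000)
(c + 55)*(-63) = (13/5 + 55)*(-63) = (288/5)*(-63) = -18144/5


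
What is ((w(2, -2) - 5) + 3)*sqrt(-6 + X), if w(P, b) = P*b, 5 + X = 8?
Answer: -6*I*sqrt(3) ≈ -10.392*I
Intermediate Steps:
X = 3 (X = -5 + 8 = 3)
((w(2, -2) - 5) + 3)*sqrt(-6 + X) = ((2*(-2) - 5) + 3)*sqrt(-6 + 3) = ((-4 - 5) + 3)*sqrt(-3) = (-9 + 3)*(I*sqrt(3)) = -6*I*sqrt(3)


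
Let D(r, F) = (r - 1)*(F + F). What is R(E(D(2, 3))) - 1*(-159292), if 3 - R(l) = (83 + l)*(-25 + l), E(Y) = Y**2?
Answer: 157986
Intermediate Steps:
D(r, F) = 2*F*(-1 + r) (D(r, F) = (-1 + r)*(2*F) = 2*F*(-1 + r))
R(l) = 3 - (-25 + l)*(83 + l) (R(l) = 3 - (83 + l)*(-25 + l) = 3 - (-25 + l)*(83 + l))
R(E(D(2, 3))) - 1*(-159292) = (2078 - ((2*3*(-1 + 2))**2)**2 - 58*36*(-1 + 2)**2) - 1*(-159292) = (2078 - ((2*3*1)**2)**2 - 58*(2*3*1)**2) + 159292 = (2078 - (6**2)**2 - 58*6**2) + 159292 = (2078 - 1*36**2 - 58*36) + 159292 = (2078 - 1*1296 - 2088) + 159292 = (2078 - 1296 - 2088) + 159292 = -1306 + 159292 = 157986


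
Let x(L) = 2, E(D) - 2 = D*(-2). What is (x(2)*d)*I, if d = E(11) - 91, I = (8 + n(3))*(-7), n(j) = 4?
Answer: 18648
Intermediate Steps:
E(D) = 2 - 2*D (E(D) = 2 + D*(-2) = 2 - 2*D)
I = -84 (I = (8 + 4)*(-7) = 12*(-7) = -84)
d = -111 (d = (2 - 2*11) - 91 = (2 - 22) - 91 = -20 - 91 = -111)
(x(2)*d)*I = (2*(-111))*(-84) = -222*(-84) = 18648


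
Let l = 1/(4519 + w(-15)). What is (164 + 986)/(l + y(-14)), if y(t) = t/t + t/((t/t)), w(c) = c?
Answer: -5179600/58551 ≈ -88.463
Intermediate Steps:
y(t) = 1 + t (y(t) = 1 + t/1 = 1 + t*1 = 1 + t)
l = 1/4504 (l = 1/(4519 - 15) = 1/4504 ≈ 0.00022202)
(164 + 986)/(l + y(-14)) = (164 + 986)/(1/4504 + (1 - 14)) = 1150/(1/4504 - 13) = 1150/(-58551/4504) = 1150*(-4504/58551) = -5179600/58551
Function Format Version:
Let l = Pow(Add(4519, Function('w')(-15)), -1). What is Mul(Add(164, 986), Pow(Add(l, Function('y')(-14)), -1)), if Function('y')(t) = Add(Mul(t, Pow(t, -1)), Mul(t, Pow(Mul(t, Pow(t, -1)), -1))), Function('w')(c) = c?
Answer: Rational(-5179600, 58551) ≈ -88.463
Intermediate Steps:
Function('y')(t) = Add(1, t) (Function('y')(t) = Add(1, Mul(t, Pow(1, -1))) = Add(1, Mul(t, 1)) = Add(1, t))
l = Rational(1, 4504) (l = Pow(Add(4519, -15), -1) = Pow(4504, -1) = Rational(1, 4504) ≈ 0.00022202)
Mul(Add(164, 986), Pow(Add(l, Function('y')(-14)), -1)) = Mul(Add(164, 986), Pow(Add(Rational(1, 4504), Add(1, -14)), -1)) = Mul(1150, Pow(Add(Rational(1, 4504), -13), -1)) = Mul(1150, Pow(Rational(-58551, 4504), -1)) = Mul(1150, Rational(-4504, 58551)) = Rational(-5179600, 58551)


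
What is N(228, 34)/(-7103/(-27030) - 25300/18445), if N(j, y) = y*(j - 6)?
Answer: -44272869480/6504049 ≈ -6807.0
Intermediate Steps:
N(j, y) = y*(-6 + j)
N(228, 34)/(-7103/(-27030) - 25300/18445) = (34*(-6 + 228))/(-7103/(-27030) - 25300/18445) = (34*222)/(-7103*(-1/27030) - 25300*1/18445) = 7548/(7103/27030 - 5060/3689) = 7548/(-6504049/5865510) = 7548*(-5865510/6504049) = -44272869480/6504049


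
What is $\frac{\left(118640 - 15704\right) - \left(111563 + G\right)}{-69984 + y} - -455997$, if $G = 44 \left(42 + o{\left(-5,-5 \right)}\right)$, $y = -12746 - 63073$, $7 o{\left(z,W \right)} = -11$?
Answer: $\frac{465400186978}{1020621} \approx 4.56 \cdot 10^{5}$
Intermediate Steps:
$o{\left(z,W \right)} = - \frac{11}{7}$ ($o{\left(z,W \right)} = \frac{1}{7} \left(-11\right) = - \frac{11}{7}$)
$y = -75819$ ($y = -12746 - 63073 = -75819$)
$G = \frac{12452}{7}$ ($G = 44 \left(42 - \frac{11}{7}\right) = 44 \cdot \frac{283}{7} = \frac{12452}{7} \approx 1778.9$)
$\frac{\left(118640 - 15704\right) - \left(111563 + G\right)}{-69984 + y} - -455997 = \frac{\left(118640 - 15704\right) - \frac{793393}{7}}{-69984 - 75819} - -455997 = \frac{102936 - \frac{793393}{7}}{-145803} + 455997 = \left(102936 - \frac{793393}{7}\right) \left(- \frac{1}{145803}\right) + 455997 = \left(- \frac{72841}{7}\right) \left(- \frac{1}{145803}\right) + 455997 = \frac{72841}{1020621} + 455997 = \frac{465400186978}{1020621}$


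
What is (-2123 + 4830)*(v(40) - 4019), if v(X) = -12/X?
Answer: -108802451/10 ≈ -1.0880e+7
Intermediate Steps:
(-2123 + 4830)*(v(40) - 4019) = (-2123 + 4830)*(-12/40 - 4019) = 2707*(-12*1/40 - 4019) = 2707*(-3/10 - 4019) = 2707*(-40193/10) = -108802451/10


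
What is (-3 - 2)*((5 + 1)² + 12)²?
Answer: -11520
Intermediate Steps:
(-3 - 2)*((5 + 1)² + 12)² = -5*(6² + 12)² = -5*(36 + 12)² = -5*48² = -5*2304 = -11520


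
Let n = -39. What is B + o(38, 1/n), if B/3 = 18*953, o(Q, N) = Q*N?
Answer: 2006980/39 ≈ 51461.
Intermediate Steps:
o(Q, N) = N*Q
B = 51462 (B = 3*(18*953) = 3*17154 = 51462)
B + o(38, 1/n) = 51462 + 38/(-39) = 51462 - 1/39*38 = 51462 - 38/39 = 2006980/39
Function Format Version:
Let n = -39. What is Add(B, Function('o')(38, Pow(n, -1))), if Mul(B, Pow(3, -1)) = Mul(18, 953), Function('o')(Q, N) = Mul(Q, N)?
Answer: Rational(2006980, 39) ≈ 51461.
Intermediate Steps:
Function('o')(Q, N) = Mul(N, Q)
B = 51462 (B = Mul(3, Mul(18, 953)) = Mul(3, 17154) = 51462)
Add(B, Function('o')(38, Pow(n, -1))) = Add(51462, Mul(Pow(-39, -1), 38)) = Add(51462, Mul(Rational(-1, 39), 38)) = Add(51462, Rational(-38, 39)) = Rational(2006980, 39)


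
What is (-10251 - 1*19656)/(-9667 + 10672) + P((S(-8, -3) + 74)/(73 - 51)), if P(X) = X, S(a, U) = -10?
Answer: -98939/3685 ≈ -26.849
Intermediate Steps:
(-10251 - 1*19656)/(-9667 + 10672) + P((S(-8, -3) + 74)/(73 - 51)) = (-10251 - 1*19656)/(-9667 + 10672) + (-10 + 74)/(73 - 51) = (-10251 - 19656)/1005 + 64/22 = -29907*1/1005 + 64*(1/22) = -9969/335 + 32/11 = -98939/3685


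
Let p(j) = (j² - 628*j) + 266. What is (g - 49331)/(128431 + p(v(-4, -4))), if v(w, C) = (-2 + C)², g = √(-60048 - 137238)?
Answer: -49331/107385 + I*√197286/107385 ≈ -0.45938 + 0.0041362*I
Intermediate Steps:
g = I*√197286 (g = √(-197286) = I*√197286 ≈ 444.17*I)
p(j) = 266 + j² - 628*j
(g - 49331)/(128431 + p(v(-4, -4))) = (I*√197286 - 49331)/(128431 + (266 + ((-2 - 4)²)² - 628*(-2 - 4)²)) = (-49331 + I*√197286)/(128431 + (266 + ((-6)²)² - 628*(-6)²)) = (-49331 + I*√197286)/(128431 + (266 + 36² - 628*36)) = (-49331 + I*√197286)/(128431 + (266 + 1296 - 22608)) = (-49331 + I*√197286)/(128431 - 21046) = (-49331 + I*√197286)/107385 = (-49331 + I*√197286)*(1/107385) = -49331/107385 + I*√197286/107385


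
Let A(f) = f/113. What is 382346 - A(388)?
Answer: 43204710/113 ≈ 3.8234e+5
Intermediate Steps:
A(f) = f/113 (A(f) = f*(1/113) = f/113)
382346 - A(388) = 382346 - 388/113 = 43204710/113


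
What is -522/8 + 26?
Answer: -157/4 ≈ -39.250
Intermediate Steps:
-522/8 + 26 = -18*29/8 + 26 = -261/4 + 26 = -157/4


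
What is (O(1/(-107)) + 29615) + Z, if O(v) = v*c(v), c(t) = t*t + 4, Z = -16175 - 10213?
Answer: 3953167964/1225043 ≈ 3227.0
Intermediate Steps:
Z = -26388
c(t) = 4 + t² (c(t) = t² + 4 = 4 + t²)
O(v) = v*(4 + v²)
(O(1/(-107)) + 29615) + Z = ((4 + (1/(-107))²)/(-107) + 29615) - 26388 = (-(4 + (-1/107)²)/107 + 29615) - 26388 = (-(4 + 1/11449)/107 + 29615) - 26388 = (-1/107*45797/11449 + 29615) - 26388 = (-45797/1225043 + 29615) - 26388 = 36279602648/1225043 - 26388 = 3953167964/1225043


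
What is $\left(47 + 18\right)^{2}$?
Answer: $4225$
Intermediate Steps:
$\left(47 + 18\right)^{2} = 65^{2} = 4225$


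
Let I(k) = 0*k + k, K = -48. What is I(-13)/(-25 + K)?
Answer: 13/73 ≈ 0.17808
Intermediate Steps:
I(k) = k (I(k) = 0 + k = k)
I(-13)/(-25 + K) = -13/(-25 - 48) = -13/(-73) = -13*(-1/73) = 13/73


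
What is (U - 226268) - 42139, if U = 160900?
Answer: -107507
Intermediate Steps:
(U - 226268) - 42139 = (160900 - 226268) - 42139 = -65368 - 42139 = -107507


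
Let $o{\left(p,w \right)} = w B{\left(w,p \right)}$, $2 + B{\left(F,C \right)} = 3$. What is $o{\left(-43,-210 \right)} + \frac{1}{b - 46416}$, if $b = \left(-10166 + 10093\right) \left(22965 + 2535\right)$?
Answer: $- \frac{400662361}{1907916} \approx -210.0$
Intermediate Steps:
$b = -1861500$ ($b = \left(-73\right) 25500 = -1861500$)
$B{\left(F,C \right)} = 1$ ($B{\left(F,C \right)} = -2 + 3 = 1$)
$o{\left(p,w \right)} = w$ ($o{\left(p,w \right)} = w 1 = w$)
$o{\left(-43,-210 \right)} + \frac{1}{b - 46416} = -210 + \frac{1}{-1861500 - 46416} = -210 + \frac{1}{-1907916} = -210 - \frac{1}{1907916} = - \frac{400662361}{1907916}$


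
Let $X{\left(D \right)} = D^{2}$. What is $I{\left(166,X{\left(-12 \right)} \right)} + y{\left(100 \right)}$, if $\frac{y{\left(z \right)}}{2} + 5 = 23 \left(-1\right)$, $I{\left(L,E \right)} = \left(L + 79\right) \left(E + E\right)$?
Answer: $70504$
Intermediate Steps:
$I{\left(L,E \right)} = 2 E \left(79 + L\right)$ ($I{\left(L,E \right)} = \left(79 + L\right) 2 E = 2 E \left(79 + L\right)$)
$y{\left(z \right)} = -56$ ($y{\left(z \right)} = -10 + 2 \cdot 23 \left(-1\right) = -10 + 2 \left(-23\right) = -10 - 46 = -56$)
$I{\left(166,X{\left(-12 \right)} \right)} + y{\left(100 \right)} = 2 \left(-12\right)^{2} \left(79 + 166\right) - 56 = 2 \cdot 144 \cdot 245 - 56 = 70560 - 56 = 70504$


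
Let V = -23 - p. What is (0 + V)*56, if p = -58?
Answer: 1960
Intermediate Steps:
V = 35 (V = -23 - 1*(-58) = -23 + 58 = 35)
(0 + V)*56 = (0 + 35)*56 = 35*56 = 1960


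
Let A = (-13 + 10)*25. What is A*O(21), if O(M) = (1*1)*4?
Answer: -300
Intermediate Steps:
O(M) = 4 (O(M) = 1*4 = 4)
A = -75 (A = -3*25 = -75)
A*O(21) = -75*4 = -300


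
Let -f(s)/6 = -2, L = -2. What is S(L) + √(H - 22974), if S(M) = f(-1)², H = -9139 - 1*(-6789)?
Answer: 144 + 2*I*√6331 ≈ 144.0 + 159.14*I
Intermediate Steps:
f(s) = 12 (f(s) = -6*(-2) = 12)
H = -2350 (H = -9139 + 6789 = -2350)
S(M) = 144 (S(M) = 12² = 144)
S(L) + √(H - 22974) = 144 + √(-2350 - 22974) = 144 + √(-25324) = 144 + 2*I*√6331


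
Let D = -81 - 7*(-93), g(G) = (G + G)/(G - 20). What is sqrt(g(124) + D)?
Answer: sqrt(96733)/13 ≈ 23.925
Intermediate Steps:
g(G) = 2*G/(-20 + G) (g(G) = (2*G)/(-20 + G) = 2*G/(-20 + G))
D = 570 (D = -81 + 651 = 570)
sqrt(g(124) + D) = sqrt(2*124/(-20 + 124) + 570) = sqrt(2*124/104 + 570) = sqrt(2*124*(1/104) + 570) = sqrt(31/13 + 570) = sqrt(7441/13) = sqrt(96733)/13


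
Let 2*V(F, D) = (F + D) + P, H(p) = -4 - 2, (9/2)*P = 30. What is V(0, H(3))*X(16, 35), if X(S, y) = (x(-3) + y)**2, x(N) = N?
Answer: 1024/3 ≈ 341.33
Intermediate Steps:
P = 20/3 (P = (2/9)*30 = 20/3 ≈ 6.6667)
X(S, y) = (-3 + y)**2
H(p) = -6
V(F, D) = 10/3 + D/2 + F/2 (V(F, D) = ((F + D) + 20/3)/2 = ((D + F) + 20/3)/2 = (20/3 + D + F)/2 = 10/3 + D/2 + F/2)
V(0, H(3))*X(16, 35) = (10/3 + (1/2)*(-6) + (1/2)*0)*(-3 + 35)**2 = (10/3 - 3 + 0)*32**2 = (1/3)*1024 = 1024/3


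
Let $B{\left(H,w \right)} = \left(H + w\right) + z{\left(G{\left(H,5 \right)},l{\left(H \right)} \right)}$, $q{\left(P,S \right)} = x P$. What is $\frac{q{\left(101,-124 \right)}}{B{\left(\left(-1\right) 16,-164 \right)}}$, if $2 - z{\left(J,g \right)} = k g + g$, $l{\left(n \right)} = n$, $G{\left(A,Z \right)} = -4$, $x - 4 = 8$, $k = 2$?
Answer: $- \frac{606}{65} \approx -9.3231$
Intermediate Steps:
$x = 12$ ($x = 4 + 8 = 12$)
$z{\left(J,g \right)} = 2 - 3 g$ ($z{\left(J,g \right)} = 2 - \left(2 g + g\right) = 2 - 3 g$)
$q{\left(P,S \right)} = 12 P$
$B{\left(H,w \right)} = 2 + w - 2 H$ ($B{\left(H,w \right)} = \left(H + w\right) - \left(-2 + 3 H\right) = 2 + w - 2 H$)
$\frac{q{\left(101,-124 \right)}}{B{\left(\left(-1\right) 16,-164 \right)}} = \frac{12 \cdot 101}{2 - 164 - 2 \left(\left(-1\right) 16\right)} = \frac{1212}{2 - 164 - -32} = \frac{1212}{2 - 164 + 32} = \frac{1212}{-130} = 1212 \left(- \frac{1}{130}\right) = - \frac{606}{65}$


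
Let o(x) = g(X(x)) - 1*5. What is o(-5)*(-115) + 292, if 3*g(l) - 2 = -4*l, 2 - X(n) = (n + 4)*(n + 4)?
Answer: 2831/3 ≈ 943.67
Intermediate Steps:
X(n) = 2 - (4 + n)² (X(n) = 2 - (n + 4)*(n + 4) = 2 - (4 + n)*(4 + n) = 2 - (4 + n)²)
g(l) = ⅔ - 4*l/3 (g(l) = ⅔ + (-4*l)/3 = ⅔ - 4*l/3)
o(x) = -7 + 4*(4 + x)²/3 (o(x) = (⅔ - 4*(2 - (4 + x)²)/3) - 1*5 = (⅔ + (-8/3 + 4*(4 + x)²/3)) - 5 = (-2 + 4*(4 + x)²/3) - 5 = -7 + 4*(4 + x)²/3)
o(-5)*(-115) + 292 = (-7 + 4*(4 - 5)²/3)*(-115) + 292 = (-7 + (4/3)*(-1)²)*(-115) + 292 = (-7 + (4/3)*1)*(-115) + 292 = (-7 + 4/3)*(-115) + 292 = -17/3*(-115) + 292 = 1955/3 + 292 = 2831/3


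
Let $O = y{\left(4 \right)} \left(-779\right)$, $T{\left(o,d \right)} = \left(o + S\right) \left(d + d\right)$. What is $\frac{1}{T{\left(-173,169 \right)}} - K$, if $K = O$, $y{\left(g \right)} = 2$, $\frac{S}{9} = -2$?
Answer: $\frac{100581363}{64558} \approx 1558.0$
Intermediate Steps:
$S = -18$ ($S = 9 \left(-2\right) = -18$)
$T{\left(o,d \right)} = 2 d \left(-18 + o\right)$ ($T{\left(o,d \right)} = \left(o - 18\right) \left(d + d\right) = \left(-18 + o\right) 2 d = 2 d \left(-18 + o\right)$)
$O = -1558$ ($O = 2 \left(-779\right) = -1558$)
$K = -1558$
$\frac{1}{T{\left(-173,169 \right)}} - K = \frac{1}{2 \cdot 169 \left(-18 - 173\right)} - -1558 = \frac{1}{2 \cdot 169 \left(-191\right)} + 1558 = \frac{1}{-64558} + 1558 = - \frac{1}{64558} + 1558 = \frac{100581363}{64558}$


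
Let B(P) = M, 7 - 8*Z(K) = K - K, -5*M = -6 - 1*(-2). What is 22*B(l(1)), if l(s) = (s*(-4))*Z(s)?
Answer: 88/5 ≈ 17.600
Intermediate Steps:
M = ⅘ (M = -(-6 - 1*(-2))/5 = -(-6 + 2)/5 = -⅕*(-4) = ⅘ ≈ 0.80000)
Z(K) = 7/8 (Z(K) = 7/8 - (K - K)/8 = 7/8 - ⅛*0 = 7/8 + 0 = 7/8)
l(s) = -7*s/2 (l(s) = (s*(-4))*(7/8) = -4*s*(7/8) = -7*s/2)
B(P) = ⅘
22*B(l(1)) = 22*(⅘) = 88/5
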